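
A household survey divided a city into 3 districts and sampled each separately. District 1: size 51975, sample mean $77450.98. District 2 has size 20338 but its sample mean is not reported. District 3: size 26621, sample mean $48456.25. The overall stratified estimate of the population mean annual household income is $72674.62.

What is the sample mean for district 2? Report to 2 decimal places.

N = 51975 + 20338 + 26621 = 98934.
Overall total = μ·N = 72674.62·98934 = 7189990855.08.
Subtract the known strata: 51975·77450.98 + 26621·48456.25 = 5315468516.75.
Remaining total for district 2: 7189990855.08 − 5315468516.75 = 1874522338.33.
Divide by its size: 1874522338.33 / 20338 = 92168.4698... → 92168.47.

92168.47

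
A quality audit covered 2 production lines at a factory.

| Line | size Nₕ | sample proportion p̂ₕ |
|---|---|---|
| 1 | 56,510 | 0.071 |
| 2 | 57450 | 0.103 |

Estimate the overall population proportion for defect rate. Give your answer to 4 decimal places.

N = 56510 + 57450 = 113960.
Overall proportion = Σ (Nₕ/N)·p̂ₕ.
Σ Nₕp̂ₕ = 4012.21 + 5917.35 = 9929.56.
9929.56 / 113960 = 0.087132... → 0.0871.

0.0871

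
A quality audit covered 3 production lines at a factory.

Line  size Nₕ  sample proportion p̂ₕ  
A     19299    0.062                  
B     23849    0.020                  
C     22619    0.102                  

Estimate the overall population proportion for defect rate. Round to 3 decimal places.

Wₕ = Nₕ/N with N = 65767: 0.2934, 0.3626, 0.3439.
p̂_st = 0.2934·0.062 + 0.3626·0.020 + 0.3439·0.102 ≈ 0.06053... → 0.061.

0.061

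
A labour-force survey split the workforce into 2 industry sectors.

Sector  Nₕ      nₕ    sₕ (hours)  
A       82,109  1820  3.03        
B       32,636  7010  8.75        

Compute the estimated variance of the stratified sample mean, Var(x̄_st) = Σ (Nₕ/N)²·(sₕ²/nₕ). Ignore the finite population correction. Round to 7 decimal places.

0.0034666

N = 114745. Term for each stratum: Wₕ²sₕ²/nₕ.
Var(x̄_st) = 0.0025830205 + 0.0008835363 = 0.0034665568 → 0.0034666.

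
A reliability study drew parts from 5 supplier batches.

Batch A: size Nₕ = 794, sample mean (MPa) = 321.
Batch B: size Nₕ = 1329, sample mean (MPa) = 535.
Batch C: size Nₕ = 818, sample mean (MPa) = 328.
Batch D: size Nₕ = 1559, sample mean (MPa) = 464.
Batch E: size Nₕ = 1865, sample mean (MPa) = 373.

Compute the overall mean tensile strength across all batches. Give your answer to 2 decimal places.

N = 794 + 1329 + 818 + 1559 + 1865 = 6365.
Weight each subgroup mean by Nₕ/N and sum.
Σ Nₕx̄ₕ = 794·321 + 1329·535 + 818·328 + 1559·464 + 1865·373 = 254874 + 711015 + 268304 + 723376 + 695645 = 2653214.
Divide by N: 2653214 / 6365 = 416.8443... → 416.84.

416.84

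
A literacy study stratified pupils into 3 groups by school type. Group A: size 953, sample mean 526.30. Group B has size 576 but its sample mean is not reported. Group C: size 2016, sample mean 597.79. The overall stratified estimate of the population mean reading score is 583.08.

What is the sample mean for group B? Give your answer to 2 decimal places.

625.54

N = 953 + 576 + 2016 = 3545.
Overall total = μ·N = 583.08·3545 = 2067018.6.
Subtract the known strata: 953·526.30 + 2016·597.79 = 1706708.54.
Remaining total for group B: 2067018.6 − 1706708.54 = 360310.06.
Divide by its size: 360310.06 / 576 = 625.5383... → 625.54.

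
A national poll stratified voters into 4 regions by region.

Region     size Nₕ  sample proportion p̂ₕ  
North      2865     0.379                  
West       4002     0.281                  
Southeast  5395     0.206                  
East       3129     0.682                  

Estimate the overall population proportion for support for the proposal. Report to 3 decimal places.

0.354

Wₕ = Nₕ/N with N = 15391: 0.1861, 0.2600, 0.3505, 0.2033.
p̂_st = 0.1861·0.379 + 0.2600·0.281 + 0.3505·0.206 + 0.2033·0.682 ≈ 0.35448... → 0.354.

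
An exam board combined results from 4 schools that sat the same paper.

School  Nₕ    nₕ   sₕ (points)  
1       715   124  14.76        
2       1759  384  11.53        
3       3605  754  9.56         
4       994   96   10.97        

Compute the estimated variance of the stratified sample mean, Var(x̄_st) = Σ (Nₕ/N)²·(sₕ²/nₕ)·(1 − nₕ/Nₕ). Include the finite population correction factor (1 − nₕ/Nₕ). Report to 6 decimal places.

0.078846

N = 7073; Wₕ = Nₕ/N.
school 1: (715/7073)²·14.76²/124·(1 − 124/715) = 0.014840114
school 2: (1759/7073)²·11.53²/384·(1 − 384/1759) = 0.016737424
school 3: (3605/7073)²·9.56²/754·(1 − 754/3605) = 0.024902308
school 4: (994/7073)²·10.97²/96·(1 − 96/994) = 0.022366469
Sum = 0.078846315 → 0.078846.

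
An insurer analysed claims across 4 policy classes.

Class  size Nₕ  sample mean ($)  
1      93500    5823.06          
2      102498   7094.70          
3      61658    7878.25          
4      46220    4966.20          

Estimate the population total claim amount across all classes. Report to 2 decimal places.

1: 93500·5823.06 = 544456110
2: 102498·7094.70 = 727192560.6
3: 61658·7878.25 = 485757138.5
4: 46220·4966.20 = 229537764
τ̂ = Σ Nₕx̄ₕ = 1986943573.10.

1986943573.10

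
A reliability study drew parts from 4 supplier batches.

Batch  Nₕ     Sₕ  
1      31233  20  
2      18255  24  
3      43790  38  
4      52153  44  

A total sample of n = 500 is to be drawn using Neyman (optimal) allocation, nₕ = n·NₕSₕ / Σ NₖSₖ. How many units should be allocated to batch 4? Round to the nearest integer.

228

Σ NₕSₕ = 31233·20 + 18255·24 + 43790·38 + 52153·44 = 5021532.
Share for 4: 2294732/5021532 = 0.45698.
n_4 = 500 × 0.45698 = 228.489... → 228.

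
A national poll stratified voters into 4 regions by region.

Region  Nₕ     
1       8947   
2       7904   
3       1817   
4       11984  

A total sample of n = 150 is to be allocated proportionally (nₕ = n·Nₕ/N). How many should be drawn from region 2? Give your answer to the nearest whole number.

Share of region 2 = 7904/30652 = 0.25786.
Allocate 150 × 0.25786 = 38.679... → 39.

39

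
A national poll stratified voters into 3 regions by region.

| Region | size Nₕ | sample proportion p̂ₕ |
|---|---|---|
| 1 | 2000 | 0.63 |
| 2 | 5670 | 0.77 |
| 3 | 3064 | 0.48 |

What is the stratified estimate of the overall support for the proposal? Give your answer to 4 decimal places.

Wₕ = Nₕ/N with N = 10734: 0.1863, 0.5282, 0.2854.
p̂_st = 0.1863·0.63 + 0.5282·0.77 + 0.2854·0.48 ≈ 0.661135... → 0.6611.

0.6611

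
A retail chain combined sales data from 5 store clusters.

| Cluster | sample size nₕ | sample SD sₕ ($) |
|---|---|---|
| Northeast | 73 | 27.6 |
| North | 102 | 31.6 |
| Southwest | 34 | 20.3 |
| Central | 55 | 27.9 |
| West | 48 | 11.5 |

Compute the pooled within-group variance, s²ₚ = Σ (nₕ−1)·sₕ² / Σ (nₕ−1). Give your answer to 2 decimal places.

708.63

Degrees of freedom: 72 + 101 + 33 + 54 + 47 = 307.
Σ(nₕ−1)sₕ² = 72·761.76 + 101·998.56 + 33·412.09 + 54·778.41 + 47·132.25 = 217550.14.
s²ₚ = 217550.14 / 307 = 708.6324... → 708.63.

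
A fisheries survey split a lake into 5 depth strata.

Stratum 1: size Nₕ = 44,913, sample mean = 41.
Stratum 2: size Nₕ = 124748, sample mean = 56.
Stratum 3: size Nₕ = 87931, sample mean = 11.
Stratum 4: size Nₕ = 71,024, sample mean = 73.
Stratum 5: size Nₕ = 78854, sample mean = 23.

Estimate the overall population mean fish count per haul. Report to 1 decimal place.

41.2

N = 407470; weights Wₕ = Nₕ/N = (0.1102, 0.3062, 0.2158, 0.1743, 0.1935).
x̄_st = Σ Wₕ·x̄ₕ = 0.1102·41 + 0.3062·56 + 0.2158·11 + 0.1743·73 + 0.1935·23 ≈ 41.213...
→ 41.2.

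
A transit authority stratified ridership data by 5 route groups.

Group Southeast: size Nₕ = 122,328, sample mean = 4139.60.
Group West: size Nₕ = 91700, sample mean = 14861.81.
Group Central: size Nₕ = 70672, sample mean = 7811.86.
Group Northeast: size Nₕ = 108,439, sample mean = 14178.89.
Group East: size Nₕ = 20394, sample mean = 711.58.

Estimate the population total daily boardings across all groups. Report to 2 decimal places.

Southeast: 122328·4139.60 = 506388988.8
West: 91700·14861.81 = 1362827977
Central: 70672·7811.86 = 552079769.92
Northeast: 108439·14178.89 = 1537544652.71
East: 20394·711.58 = 14511962.52
τ̂ = Σ Nₕx̄ₕ = 3973353350.95.

3973353350.95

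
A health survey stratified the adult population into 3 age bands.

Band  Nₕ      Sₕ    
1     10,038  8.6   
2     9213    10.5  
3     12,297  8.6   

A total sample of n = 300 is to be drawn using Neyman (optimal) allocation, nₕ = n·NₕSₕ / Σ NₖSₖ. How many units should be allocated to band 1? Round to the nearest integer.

1: NₕSₕ = 10038·8.6 = 86326.8
2: NₕSₕ = 9213·10.5 = 96736.5
3: NₕSₕ = 12297·8.6 = 105754.2
Σ NₕSₕ = 288817.5.
n_1 = 300·86326.8/288817.5 = 89.669... → 90.

90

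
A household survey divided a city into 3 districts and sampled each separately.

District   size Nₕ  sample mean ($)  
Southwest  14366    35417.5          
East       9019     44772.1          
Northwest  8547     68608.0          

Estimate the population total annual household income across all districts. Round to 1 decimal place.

Estimate total by summing Nₕ·x̄ₕ over strata.
14366·35417.5 + 9019·44772.1 + 8547·68608.0 = 508807805 + 403799569.9 + 586392576 = 1498999950.9.

1498999950.9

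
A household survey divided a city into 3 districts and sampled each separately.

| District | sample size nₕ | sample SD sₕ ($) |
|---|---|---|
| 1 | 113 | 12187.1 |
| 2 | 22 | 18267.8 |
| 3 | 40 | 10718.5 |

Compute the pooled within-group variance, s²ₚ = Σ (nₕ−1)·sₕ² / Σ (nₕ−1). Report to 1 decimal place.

Degrees of freedom: 112 + 21 + 39 = 172.
Σ(nₕ−1)sₕ² = 112·148525406.41 + 21·333712516.84 + 39·114886242.25 = 28123371819.31.
s²ₚ = 28123371819.31 / 172 = 163507975.694... → 163507975.7.

163507975.7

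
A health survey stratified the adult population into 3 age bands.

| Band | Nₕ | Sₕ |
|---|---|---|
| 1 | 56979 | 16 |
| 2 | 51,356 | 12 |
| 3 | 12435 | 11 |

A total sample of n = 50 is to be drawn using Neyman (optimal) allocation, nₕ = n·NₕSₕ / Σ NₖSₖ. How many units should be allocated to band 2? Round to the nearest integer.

19

1: NₕSₕ = 56979·16 = 911664
2: NₕSₕ = 51356·12 = 616272
3: NₕSₕ = 12435·11 = 136785
Σ NₕSₕ = 1664721.
n_2 = 50·616272/1664721 = 18.510... → 19.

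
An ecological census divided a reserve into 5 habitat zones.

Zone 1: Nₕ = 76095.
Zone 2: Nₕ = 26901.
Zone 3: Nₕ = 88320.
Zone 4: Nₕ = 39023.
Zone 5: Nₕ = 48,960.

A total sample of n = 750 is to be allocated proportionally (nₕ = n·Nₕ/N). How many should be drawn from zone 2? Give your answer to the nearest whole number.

Share of zone 2 = 26901/279299 = 0.09632.
Allocate 750 × 0.09632 = 72.237... → 72.

72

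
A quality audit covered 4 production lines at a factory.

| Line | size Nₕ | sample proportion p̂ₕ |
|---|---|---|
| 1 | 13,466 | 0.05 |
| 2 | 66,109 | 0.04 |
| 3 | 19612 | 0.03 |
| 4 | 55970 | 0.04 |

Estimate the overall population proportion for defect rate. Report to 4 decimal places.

0.0396

Wₕ = Nₕ/N with N = 155157: 0.0868, 0.4261, 0.1264, 0.3607.
p̂_st = 0.0868·0.05 + 0.4261·0.04 + 0.1264·0.03 + 0.3607·0.04 ≈ 0.039604... → 0.0396.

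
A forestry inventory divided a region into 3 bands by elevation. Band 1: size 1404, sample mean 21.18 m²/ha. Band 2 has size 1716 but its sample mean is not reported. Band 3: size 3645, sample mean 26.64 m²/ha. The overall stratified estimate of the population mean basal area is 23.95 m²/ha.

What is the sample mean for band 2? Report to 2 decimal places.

Σ Nₕx̄ₕ = N·μ, so 1716·x̄_2 = 6765·23.95 − (1404·21.18 + 3645·26.64).
= 162021.75 − 126839.52 = 35182.23.
x̄_2 = 35182.23 / 1716 = 20.5025... → 20.50.

20.50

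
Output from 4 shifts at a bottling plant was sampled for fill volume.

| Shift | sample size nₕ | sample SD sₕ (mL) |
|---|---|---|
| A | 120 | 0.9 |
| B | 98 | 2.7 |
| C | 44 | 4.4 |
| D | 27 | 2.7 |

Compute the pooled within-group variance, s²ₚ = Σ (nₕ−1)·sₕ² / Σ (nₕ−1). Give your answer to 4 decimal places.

6.4054

A: (120−1)·0.9² = 119·0.81 = 96.39
B: (98−1)·2.7² = 97·7.29 = 707.13
C: (44−1)·4.4² = 43·19.36 = 832.48
D: (27−1)·2.7² = 26·7.29 = 189.54
Numerator = 1825.54; denominator = Σ(nₕ−1) = 285.
s²ₚ = 1825.54/285 = 6.405404... → 6.4054.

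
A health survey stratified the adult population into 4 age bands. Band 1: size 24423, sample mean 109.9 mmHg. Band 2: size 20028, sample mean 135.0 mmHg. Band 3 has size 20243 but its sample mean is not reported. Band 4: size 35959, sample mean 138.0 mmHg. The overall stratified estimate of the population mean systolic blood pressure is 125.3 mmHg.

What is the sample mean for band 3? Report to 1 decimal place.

N = 24423 + 20028 + 20243 + 35959 = 100653.
Overall total = μ·N = 125.3·100653 = 12611820.9.
Subtract the known strata: 24423·109.9 + 20028·135.0 + 35959·138.0 = 10350209.7.
Remaining total for band 3: 12611820.9 − 10350209.7 = 2261611.2.
Divide by its size: 2261611.2 / 20243 = 111.723... → 111.7.

111.7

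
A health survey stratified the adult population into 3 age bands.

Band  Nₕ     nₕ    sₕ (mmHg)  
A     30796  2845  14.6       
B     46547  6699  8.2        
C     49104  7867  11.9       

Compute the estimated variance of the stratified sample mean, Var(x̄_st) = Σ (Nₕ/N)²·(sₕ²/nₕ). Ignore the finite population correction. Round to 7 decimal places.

N = 126447. Term for each stratum: Wₕ²sₕ²/nₕ.
Var(x̄_st) = 0.0044442144 + 0.0013601414 + 0.0027145726 = 0.0085189284 → 0.0085189.

0.0085189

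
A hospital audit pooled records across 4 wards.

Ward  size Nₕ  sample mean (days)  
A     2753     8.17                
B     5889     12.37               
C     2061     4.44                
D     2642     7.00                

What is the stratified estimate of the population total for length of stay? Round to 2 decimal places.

122983.78

Population total = Σ Nₕ·x̄ₕ (each stratum's size times its mean).
2753·8.17 + 5889·12.37 + 2061·4.44 + 2642·7.00 = 22492.01 + 72846.93 + 9150.84 + 18494 = 122983.78.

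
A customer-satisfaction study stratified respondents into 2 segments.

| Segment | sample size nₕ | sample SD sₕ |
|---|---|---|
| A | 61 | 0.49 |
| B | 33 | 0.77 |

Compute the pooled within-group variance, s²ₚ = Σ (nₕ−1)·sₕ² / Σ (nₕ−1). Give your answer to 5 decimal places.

0.36281

A: (61−1)·0.49² = 60·0.2401 = 14.406
B: (33−1)·0.77² = 32·0.5929 = 18.9728
Numerator = 33.3788; denominator = Σ(nₕ−1) = 92.
s²ₚ = 33.3788/92 = 0.3628130... → 0.36281.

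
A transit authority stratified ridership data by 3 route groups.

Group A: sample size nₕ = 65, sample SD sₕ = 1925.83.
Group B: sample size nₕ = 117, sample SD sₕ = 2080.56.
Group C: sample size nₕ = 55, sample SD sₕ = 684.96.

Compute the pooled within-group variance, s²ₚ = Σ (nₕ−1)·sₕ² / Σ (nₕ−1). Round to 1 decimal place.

3268514.6

Degrees of freedom: 64 + 116 + 54 = 234.
Σ(nₕ−1)sₕ² = 64·3708821.1889 + 116·4328729.9136 + 54·469170.2016 = 764832416.9536.
s²ₚ = 764832416.9536 / 234 = 3268514.602... → 3268514.6.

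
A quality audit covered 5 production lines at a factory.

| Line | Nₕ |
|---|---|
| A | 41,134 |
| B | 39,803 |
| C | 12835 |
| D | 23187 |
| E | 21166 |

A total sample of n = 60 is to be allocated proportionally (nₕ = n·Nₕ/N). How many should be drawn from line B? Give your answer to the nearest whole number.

Share of line B = 39803/138125 = 0.28817.
Allocate 60 × 0.28817 = 17.290... → 17.

17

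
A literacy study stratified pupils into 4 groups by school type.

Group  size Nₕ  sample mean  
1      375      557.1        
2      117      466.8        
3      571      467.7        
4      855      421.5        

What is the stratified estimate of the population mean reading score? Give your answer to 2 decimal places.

N = 1918; weights Wₕ = Nₕ/N = (0.1955, 0.0610, 0.2977, 0.4458).
x̄_st = Σ Wₕ·x̄ₕ = 0.1955·557.1 + 0.0610·466.8 + 0.2977·467.7 + 0.4458·421.5 ≈ 464.5294...
→ 464.53.

464.53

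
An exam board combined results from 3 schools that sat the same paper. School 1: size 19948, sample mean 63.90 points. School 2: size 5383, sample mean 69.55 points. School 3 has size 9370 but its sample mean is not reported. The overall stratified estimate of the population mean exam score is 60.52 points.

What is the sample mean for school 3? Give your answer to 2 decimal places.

N = 19948 + 5383 + 9370 = 34701.
Overall total = μ·N = 60.52·34701 = 2100104.52.
Subtract the known strata: 19948·63.90 + 5383·69.55 = 1649064.85.
Remaining total for school 3: 2100104.52 − 1649064.85 = 451039.67.
Divide by its size: 451039.67 / 9370 = 48.1366... → 48.14.

48.14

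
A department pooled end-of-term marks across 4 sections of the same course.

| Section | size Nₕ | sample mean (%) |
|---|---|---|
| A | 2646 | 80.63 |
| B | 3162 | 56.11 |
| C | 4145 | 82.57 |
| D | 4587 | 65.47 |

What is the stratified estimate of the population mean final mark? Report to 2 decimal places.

71.07

x̄_st = (Σ Nₕx̄ₕ) / (Σ Nₕ) = (2646·80.63 + 3162·56.11 + 4145·82.57 + 4587·65.47) / 14540
= 1033330.34 / 14540 = 71.0681... → 71.07.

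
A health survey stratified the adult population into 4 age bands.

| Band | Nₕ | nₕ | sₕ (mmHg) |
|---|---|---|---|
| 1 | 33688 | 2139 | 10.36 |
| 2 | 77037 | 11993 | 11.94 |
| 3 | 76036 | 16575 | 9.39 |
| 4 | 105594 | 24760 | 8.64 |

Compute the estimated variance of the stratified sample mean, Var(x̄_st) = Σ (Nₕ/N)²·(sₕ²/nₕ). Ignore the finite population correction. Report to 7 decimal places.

N = 292355. Term for each stratum: Wₕ²sₕ²/nₕ.
Var(x̄_st) = 0.0006662514 + 0.0008253886 + 0.0003598281 + 0.0003933094 = 0.0022447775 → 0.0022448.

0.0022448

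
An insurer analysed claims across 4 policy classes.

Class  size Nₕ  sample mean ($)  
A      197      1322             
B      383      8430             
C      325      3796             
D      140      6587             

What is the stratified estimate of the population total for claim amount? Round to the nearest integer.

5645004

A: 197·1322 = 260434
B: 383·8430 = 3228690
C: 325·3796 = 1233700
D: 140·6587 = 922180
τ̂ = Σ Nₕx̄ₕ = 5645004.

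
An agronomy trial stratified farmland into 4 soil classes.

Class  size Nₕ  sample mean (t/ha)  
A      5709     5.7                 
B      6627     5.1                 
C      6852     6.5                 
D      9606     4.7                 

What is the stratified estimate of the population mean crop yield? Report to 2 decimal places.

N = 5709 + 6627 + 6852 + 9606 = 28794.
The stratified mean weights each stratum mean by its population share Nₕ/N.
Σ Nₕx̄ₕ = 5709·5.7 + 6627·5.1 + 6852·6.5 + 9606·4.7 = 32541.3 + 33797.7 + 44538 + 45148.2 = 156025.2.
Divide by N: 156025.2 / 28794 = 5.4187... → 5.42.

5.42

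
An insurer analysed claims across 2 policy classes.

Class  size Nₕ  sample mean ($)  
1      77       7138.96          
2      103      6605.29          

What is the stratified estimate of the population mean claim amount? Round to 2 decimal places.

x̄_st = (Σ Nₕx̄ₕ) / (Σ Nₕ) = (77·7138.96 + 103·6605.29) / 180
= 1230044.79 / 180 = 6833.5822... → 6833.58.

6833.58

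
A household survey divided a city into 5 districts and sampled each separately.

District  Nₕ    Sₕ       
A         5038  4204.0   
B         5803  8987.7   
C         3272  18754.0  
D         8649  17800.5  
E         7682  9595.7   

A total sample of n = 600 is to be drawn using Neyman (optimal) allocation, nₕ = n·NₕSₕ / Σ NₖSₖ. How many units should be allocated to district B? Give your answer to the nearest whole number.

86

Σ NₕSₕ = 5038·4204.0 + 5803·8987.7 + 3272·18754.0 + 8649·17800.5 + 7682·9595.7 = 362369155.
Share for B: 52155623.1/362369155 = 0.14393.
n_B = 600 × 0.14393 = 86.358... → 86.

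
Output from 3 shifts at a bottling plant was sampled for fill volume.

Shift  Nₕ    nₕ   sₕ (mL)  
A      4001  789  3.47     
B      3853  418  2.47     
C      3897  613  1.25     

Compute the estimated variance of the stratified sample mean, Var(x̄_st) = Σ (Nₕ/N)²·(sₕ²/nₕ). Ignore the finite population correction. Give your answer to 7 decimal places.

0.0036187

N = 11751. Term for each stratum: Wₕ²sₕ²/nₕ.
Var(x̄_st) = 0.0017691693 + 0.0015691555 + 0.0002803307 = 0.0036186556 → 0.0036187.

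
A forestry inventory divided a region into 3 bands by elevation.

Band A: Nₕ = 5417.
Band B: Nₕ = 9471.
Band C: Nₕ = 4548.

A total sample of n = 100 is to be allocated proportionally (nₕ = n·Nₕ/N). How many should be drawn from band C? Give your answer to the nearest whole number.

23

Share of band C = 4548/19436 = 0.23400.
Allocate 100 × 0.23400 = 23.400... → 23.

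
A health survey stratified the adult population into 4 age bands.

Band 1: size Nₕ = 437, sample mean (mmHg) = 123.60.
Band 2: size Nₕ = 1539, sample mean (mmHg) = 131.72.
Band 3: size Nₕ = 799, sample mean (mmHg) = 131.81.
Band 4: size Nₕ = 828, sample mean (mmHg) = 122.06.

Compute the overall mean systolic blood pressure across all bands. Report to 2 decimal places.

128.54

N = 437 + 1539 + 799 + 828 = 3603.
Overall mean = Σ (Nₕ/N)·x̄ₕ — weight by population share, not a simple average.
Σ Nₕx̄ₕ = 437·123.60 + 1539·131.72 + 799·131.81 + 828·122.06 = 54013.2 + 202717.08 + 105316.19 + 101065.68 = 463112.15.
Divide by N: 463112.15 / 3603 = 128.5352... → 128.54.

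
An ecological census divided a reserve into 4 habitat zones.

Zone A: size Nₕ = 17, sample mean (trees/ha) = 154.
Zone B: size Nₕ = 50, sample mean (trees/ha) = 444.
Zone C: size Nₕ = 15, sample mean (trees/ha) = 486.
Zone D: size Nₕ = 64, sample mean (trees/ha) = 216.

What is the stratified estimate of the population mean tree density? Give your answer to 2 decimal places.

314.60

x̄_st = (Σ Nₕx̄ₕ) / (Σ Nₕ) = (17·154 + 50·444 + 15·486 + 64·216) / 146
= 45932 / 146 = 314.6027... → 314.60.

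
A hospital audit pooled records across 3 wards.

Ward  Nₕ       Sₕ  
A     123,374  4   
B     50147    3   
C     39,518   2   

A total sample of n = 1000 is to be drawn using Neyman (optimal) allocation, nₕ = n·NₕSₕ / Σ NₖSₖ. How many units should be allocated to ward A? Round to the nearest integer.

Σ NₕSₕ = 123374·4 + 50147·3 + 39518·2 = 722973.
Share for A: 493496/722973 = 0.68259.
n_A = 1000 × 0.68259 = 682.593... → 683.

683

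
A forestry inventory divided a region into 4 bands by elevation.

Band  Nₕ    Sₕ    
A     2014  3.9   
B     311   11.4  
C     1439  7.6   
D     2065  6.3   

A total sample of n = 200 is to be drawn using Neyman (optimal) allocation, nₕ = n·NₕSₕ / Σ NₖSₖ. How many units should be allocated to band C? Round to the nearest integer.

A: NₕSₕ = 2014·3.9 = 7854.6
B: NₕSₕ = 311·11.4 = 3545.4
C: NₕSₕ = 1439·7.6 = 10936.4
D: NₕSₕ = 2065·6.3 = 13009.5
Σ NₕSₕ = 35345.9.
n_C = 200·10936.4/35345.9 = 61.882... → 62.

62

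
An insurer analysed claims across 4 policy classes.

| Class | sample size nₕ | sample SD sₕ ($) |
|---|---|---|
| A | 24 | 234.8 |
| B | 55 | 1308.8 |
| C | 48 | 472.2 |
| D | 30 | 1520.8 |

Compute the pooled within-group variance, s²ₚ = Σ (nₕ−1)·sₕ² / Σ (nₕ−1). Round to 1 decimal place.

Degrees of freedom: 23 + 54 + 47 + 29 = 153.
Σ(nₕ−1)sₕ² = 23·55131.04 + 54·1712957.44 + 47·222972.84 + 29·2312832.64 = 171319585.72.
s²ₚ = 171319585.72 / 153 = 1119735.854... → 1119735.9.

1119735.9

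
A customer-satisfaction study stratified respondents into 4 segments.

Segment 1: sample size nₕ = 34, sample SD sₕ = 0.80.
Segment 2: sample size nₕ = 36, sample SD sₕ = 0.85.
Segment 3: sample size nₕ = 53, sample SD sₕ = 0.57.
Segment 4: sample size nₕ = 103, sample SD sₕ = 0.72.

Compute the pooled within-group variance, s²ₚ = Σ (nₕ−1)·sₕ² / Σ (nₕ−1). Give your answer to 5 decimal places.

0.52333

1: (34−1)·0.80² = 33·0.64 = 21.12
2: (36−1)·0.85² = 35·0.7225 = 25.2875
3: (53−1)·0.57² = 52·0.3249 = 16.8948
4: (103−1)·0.72² = 102·0.5184 = 52.8768
Numerator = 116.1791; denominator = Σ(nₕ−1) = 222.
s²ₚ = 116.1791/222 = 0.5233293... → 0.52333.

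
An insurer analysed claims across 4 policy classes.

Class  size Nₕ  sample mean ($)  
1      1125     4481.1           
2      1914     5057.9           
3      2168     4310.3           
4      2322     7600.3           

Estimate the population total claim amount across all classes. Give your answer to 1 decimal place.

41714685.1

1: 1125·4481.1 = 5041237.5
2: 1914·5057.9 = 9680820.6
3: 2168·4310.3 = 9344730.4
4: 2322·7600.3 = 17647896.6
τ̂ = Σ Nₕx̄ₕ = 41714685.1.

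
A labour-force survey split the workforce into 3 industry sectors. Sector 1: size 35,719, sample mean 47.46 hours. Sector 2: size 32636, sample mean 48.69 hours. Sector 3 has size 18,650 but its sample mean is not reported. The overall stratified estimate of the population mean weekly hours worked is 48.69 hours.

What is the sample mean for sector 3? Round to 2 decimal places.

51.05

Σ Nₕx̄ₕ = N·μ, so 18650·x̄_3 = 87005·48.69 − (35719·47.46 + 32636·48.69).
= 4236273.45 − 3284270.58 = 952002.87.
x̄_3 = 952002.87 / 18650 = 51.0457... → 51.05.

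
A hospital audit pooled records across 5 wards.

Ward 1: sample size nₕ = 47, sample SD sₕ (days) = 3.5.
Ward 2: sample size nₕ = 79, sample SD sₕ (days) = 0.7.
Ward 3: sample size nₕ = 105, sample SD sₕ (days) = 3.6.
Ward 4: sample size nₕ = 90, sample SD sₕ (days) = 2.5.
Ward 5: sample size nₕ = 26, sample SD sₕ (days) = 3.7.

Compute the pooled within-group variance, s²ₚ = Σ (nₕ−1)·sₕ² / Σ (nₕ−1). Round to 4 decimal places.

8.3277

Degrees of freedom: 46 + 78 + 104 + 89 + 25 = 342.
Σ(nₕ−1)sₕ² = 46·12.25 + 78·0.49 + 104·12.96 + 89·6.25 + 25·13.69 = 2848.06.
s²ₚ = 2848.06 / 342 = 8.327661... → 8.3277.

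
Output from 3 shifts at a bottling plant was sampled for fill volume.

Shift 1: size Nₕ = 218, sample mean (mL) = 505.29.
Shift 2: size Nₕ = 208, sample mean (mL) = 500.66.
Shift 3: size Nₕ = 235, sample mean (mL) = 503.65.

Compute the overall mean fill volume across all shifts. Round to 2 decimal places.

N = 661; weights Wₕ = Nₕ/N = (0.3298, 0.3147, 0.3555).
x̄_st = Σ Wₕ·x̄ₕ = 0.3298·505.29 + 0.3147·500.66 + 0.3555·503.65 ≈ 503.25
→ 503.25.

503.25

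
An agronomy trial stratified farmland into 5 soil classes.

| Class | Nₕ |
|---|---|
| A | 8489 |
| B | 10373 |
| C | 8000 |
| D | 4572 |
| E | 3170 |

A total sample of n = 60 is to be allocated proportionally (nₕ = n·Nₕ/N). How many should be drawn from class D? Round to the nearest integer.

8

Share of class D = 4572/34604 = 0.13212.
Allocate 60 × 0.13212 = 7.927... → 8.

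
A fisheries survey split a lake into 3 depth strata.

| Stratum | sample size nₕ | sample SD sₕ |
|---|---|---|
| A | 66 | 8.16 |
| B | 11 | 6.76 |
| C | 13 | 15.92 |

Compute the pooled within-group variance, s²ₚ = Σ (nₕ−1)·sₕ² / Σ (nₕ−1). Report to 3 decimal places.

89.959

Degrees of freedom: 65 + 10 + 12 = 87.
Σ(nₕ−1)sₕ² = 65·66.5856 + 10·45.6976 + 12·253.4464 = 7826.3968.
s²ₚ = 7826.3968 / 87 = 89.95858... → 89.959.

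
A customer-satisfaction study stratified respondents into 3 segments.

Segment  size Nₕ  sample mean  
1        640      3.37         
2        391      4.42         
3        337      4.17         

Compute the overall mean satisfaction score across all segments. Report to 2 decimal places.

3.87

N = 640 + 391 + 337 = 1368.
Overall mean = Σ (Nₕ/N)·x̄ₕ — weight by population share, not a simple average.
Σ Nₕx̄ₕ = 640·3.37 + 391·4.42 + 337·4.17 = 2156.8 + 1728.22 + 1405.29 = 5290.31.
Divide by N: 5290.31 / 1368 = 3.8672... → 3.87.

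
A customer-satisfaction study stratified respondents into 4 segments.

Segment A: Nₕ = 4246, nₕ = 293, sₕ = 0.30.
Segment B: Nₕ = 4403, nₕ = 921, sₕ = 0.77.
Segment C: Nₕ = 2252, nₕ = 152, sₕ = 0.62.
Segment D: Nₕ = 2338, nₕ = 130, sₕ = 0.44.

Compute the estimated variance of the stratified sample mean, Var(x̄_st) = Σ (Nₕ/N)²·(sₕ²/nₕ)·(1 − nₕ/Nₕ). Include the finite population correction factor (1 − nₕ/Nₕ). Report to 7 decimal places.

0.0001978

N = 13239; Wₕ = Nₕ/N.
segment A: (4246/13239)²·0.30²/293·(1 − 293/4246) = 0.0000294152
segment B: (4403/13239)²·0.77²/921·(1 − 921/4403) = 0.0000563104
segment C: (2252/13239)²·0.62²/152·(1 − 152/2252) = 0.0000682366
segment D: (2338/13239)²·0.44²/130·(1 − 130/2338) = 0.0000438627
Sum = 0.0001978248 → 0.0001978.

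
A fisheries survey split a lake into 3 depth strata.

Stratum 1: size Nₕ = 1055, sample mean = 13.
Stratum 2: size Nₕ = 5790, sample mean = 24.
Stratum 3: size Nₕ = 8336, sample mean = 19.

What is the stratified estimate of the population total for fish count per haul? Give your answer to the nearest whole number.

Estimate total by summing Nₕ·x̄ₕ over strata.
1055·13 + 5790·24 + 8336·19 = 13715 + 138960 + 158384 = 311059.

311059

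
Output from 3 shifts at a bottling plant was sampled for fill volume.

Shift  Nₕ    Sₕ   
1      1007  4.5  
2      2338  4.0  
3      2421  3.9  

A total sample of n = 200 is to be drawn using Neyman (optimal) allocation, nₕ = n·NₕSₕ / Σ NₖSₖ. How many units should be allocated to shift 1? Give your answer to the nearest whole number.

Σ NₕSₕ = 1007·4.5 + 2338·4.0 + 2421·3.9 = 23325.4.
Share for 1: 4531.5/23325.4 = 0.19427.
n_1 = 200 × 0.19427 = 38.855... → 39.

39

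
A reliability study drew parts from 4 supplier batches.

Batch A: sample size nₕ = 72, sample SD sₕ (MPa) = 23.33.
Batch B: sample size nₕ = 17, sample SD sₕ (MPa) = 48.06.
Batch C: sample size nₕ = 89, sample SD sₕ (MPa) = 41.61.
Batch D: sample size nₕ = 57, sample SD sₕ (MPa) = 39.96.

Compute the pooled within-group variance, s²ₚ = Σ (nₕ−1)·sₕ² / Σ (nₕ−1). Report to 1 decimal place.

1374.0

A: (72−1)·23.33² = 71·544.2889 = 38644.5119
B: (17−1)·48.06² = 16·2309.7636 = 36956.2176
C: (89−1)·41.61² = 88·1731.3921 = 152362.5048
D: (57−1)·39.96² = 56·1596.8016 = 89420.8896
Numerator = 317384.1239; denominator = Σ(nₕ−1) = 231.
s²ₚ = 317384.1239/231 = 1373.957... → 1374.0.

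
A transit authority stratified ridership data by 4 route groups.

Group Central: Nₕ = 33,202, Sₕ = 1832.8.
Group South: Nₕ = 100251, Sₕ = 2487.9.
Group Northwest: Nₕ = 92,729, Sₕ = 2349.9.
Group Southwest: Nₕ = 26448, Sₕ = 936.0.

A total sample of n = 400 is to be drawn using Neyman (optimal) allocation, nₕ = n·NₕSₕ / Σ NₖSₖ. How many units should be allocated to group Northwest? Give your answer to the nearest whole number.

Σ NₕSₕ = 33202·1832.8 + 100251·2487.9 + 92729·2349.9 + 26448·936.0 = 552926293.6.
Share for Northwest: 217903877.1/552926293.6 = 0.39409.
n_Northwest = 400 × 0.39409 = 157.637... → 158.

158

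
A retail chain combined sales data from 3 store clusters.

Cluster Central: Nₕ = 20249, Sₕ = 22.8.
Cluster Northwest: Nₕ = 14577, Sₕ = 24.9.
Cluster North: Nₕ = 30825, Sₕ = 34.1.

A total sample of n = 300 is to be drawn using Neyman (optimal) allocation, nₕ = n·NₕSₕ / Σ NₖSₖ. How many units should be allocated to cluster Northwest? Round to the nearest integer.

Central: NₕSₕ = 20249·22.8 = 461677.2
Northwest: NₕSₕ = 14577·24.9 = 362967.3
North: NₕSₕ = 30825·34.1 = 1051132.5
Σ NₕSₕ = 1875777.
n_Northwest = 300·362967.3/1875777 = 58.051... → 58.

58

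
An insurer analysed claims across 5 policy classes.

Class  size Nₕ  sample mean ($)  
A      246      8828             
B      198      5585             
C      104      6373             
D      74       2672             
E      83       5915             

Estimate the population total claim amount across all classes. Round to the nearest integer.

4628983

A: 246·8828 = 2171688
B: 198·5585 = 1105830
C: 104·6373 = 662792
D: 74·2672 = 197728
E: 83·5915 = 490945
τ̂ = Σ Nₕx̄ₕ = 4628983.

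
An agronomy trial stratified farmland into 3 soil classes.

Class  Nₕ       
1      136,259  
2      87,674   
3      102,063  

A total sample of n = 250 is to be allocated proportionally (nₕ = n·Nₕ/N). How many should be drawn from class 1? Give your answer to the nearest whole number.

104

Share of class 1 = 136259/325996 = 0.41798.
Allocate 250 × 0.41798 = 104.494... → 104.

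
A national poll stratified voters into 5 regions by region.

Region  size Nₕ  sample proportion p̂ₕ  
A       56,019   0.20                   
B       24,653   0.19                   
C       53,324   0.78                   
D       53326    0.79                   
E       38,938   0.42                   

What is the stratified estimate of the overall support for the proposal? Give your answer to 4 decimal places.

Wₕ = Nₕ/N with N = 226260: 0.2476, 0.1090, 0.2357, 0.2357, 0.1721.
p̂_st = 0.2476·0.20 + 0.1090·0.19 + 0.2357·0.78 + 0.2357·0.79 + 0.1721·0.42 ≈ 0.512517... → 0.5125.

0.5125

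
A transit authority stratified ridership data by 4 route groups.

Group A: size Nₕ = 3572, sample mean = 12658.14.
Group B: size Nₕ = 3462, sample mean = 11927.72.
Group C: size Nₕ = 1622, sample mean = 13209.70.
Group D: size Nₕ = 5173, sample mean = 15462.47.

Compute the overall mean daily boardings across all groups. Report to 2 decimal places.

13588.99

N = 13829; weights Wₕ = Nₕ/N = (0.2583, 0.2503, 0.1173, 0.3741).
x̄_st = Σ Wₕ·x̄ₕ = 0.2583·12658.14 + 0.2503·11927.72 + 0.1173·13209.70 + 0.3741·15462.47 ≈ 13588.9893...
→ 13588.99.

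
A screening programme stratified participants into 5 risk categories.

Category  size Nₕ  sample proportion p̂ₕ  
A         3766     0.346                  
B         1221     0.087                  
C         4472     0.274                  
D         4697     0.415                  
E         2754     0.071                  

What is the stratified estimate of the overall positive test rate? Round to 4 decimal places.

Wₕ = Nₕ/N with N = 16910: 0.2227, 0.0722, 0.2645, 0.2778, 0.1629.
p̂_st = 0.2227·0.346 + 0.0722·0.087 + 0.2645·0.274 + 0.2778·0.415 + 0.1629·0.071 ≈ 0.282636... → 0.2826.

0.2826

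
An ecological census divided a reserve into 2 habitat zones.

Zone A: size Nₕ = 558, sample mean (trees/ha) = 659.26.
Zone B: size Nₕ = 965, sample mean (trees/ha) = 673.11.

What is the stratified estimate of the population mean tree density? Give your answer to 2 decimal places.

N = 1523; weights Wₕ = Nₕ/N = (0.3664, 0.6336).
x̄_st = Σ Wₕ·x̄ₕ = 0.3664·659.26 + 0.6336·673.11 ≈ 668.0356...
→ 668.04.

668.04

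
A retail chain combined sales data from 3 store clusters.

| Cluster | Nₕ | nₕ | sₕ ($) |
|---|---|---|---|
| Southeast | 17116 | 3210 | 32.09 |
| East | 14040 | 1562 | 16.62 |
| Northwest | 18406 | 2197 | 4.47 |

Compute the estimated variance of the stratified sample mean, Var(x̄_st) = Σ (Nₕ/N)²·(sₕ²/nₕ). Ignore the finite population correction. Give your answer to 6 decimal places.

N = 49562; Wₕ = Nₕ/N.
cluster Southeast: (17116/49562)²·32.09²/3210 = 0.038259678
cluster East: (14040/49562)²·16.62²/1562 = 0.014191150
cluster Northwest: (18406/49562)²·4.47²/2197 = 0.001254314
Sum = 0.053705141 → 0.053705.

0.053705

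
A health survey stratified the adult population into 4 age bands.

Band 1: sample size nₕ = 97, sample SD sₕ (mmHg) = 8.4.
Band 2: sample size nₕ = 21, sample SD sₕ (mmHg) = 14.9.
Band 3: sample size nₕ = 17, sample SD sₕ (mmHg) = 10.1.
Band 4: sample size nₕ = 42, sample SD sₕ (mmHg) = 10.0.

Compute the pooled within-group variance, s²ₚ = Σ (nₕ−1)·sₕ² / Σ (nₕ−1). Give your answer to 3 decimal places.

Degrees of freedom: 96 + 20 + 16 + 41 = 173.
Σ(nₕ−1)sₕ² = 96·70.56 + 20·222.01 + 16·102.01 + 41·100 = 16946.12.
s²ₚ = 16946.12 / 173 = 97.95445... → 97.954.

97.954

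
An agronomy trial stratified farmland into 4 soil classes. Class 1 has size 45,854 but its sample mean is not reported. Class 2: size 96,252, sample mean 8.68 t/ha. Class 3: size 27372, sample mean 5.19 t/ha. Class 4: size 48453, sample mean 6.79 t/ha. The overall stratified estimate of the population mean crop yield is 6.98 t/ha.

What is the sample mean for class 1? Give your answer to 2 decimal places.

N = 45854 + 96252 + 27372 + 48453 = 217931.
Overall total = μ·N = 6.98·217931 = 1521158.38.
Subtract the known strata: 96252·8.68 + 27372·5.19 + 48453·6.79 = 1306523.91.
Remaining total for class 1: 1521158.38 − 1306523.91 = 214634.47.
Divide by its size: 214634.47 / 45854 = 4.6808... → 4.68.

4.68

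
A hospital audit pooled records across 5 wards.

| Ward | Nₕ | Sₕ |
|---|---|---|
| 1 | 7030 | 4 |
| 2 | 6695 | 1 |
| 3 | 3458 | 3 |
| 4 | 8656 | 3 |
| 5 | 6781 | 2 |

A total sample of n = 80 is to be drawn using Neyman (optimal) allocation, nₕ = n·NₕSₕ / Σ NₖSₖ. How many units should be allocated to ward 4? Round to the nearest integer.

1: NₕSₕ = 7030·4 = 28120
2: NₕSₕ = 6695·1 = 6695
3: NₕSₕ = 3458·3 = 10374
4: NₕSₕ = 8656·3 = 25968
5: NₕSₕ = 6781·2 = 13562
Σ NₕSₕ = 84719.
n_4 = 80·25968/84719 = 24.522... → 25.

25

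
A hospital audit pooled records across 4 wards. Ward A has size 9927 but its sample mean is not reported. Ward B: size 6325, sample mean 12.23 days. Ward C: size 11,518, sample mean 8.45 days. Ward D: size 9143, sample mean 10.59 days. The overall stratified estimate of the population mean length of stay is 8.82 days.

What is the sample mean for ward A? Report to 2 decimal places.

5.45

Σ Nₕx̄ₕ = N·μ, so 9927·x̄_A = 36913·8.82 − (6325·12.23 + 11518·8.45 + 9143·10.59).
= 325572.66 − 271506.22 = 54066.44.
x̄_A = 54066.44 / 9927 = 5.4464... → 5.45.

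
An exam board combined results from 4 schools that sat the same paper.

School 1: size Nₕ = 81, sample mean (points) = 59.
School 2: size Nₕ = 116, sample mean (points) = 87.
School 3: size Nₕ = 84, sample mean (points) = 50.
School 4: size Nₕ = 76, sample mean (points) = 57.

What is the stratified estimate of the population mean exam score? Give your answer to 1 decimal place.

65.6

N = 357; weights Wₕ = Nₕ/N = (0.2269, 0.3249, 0.2353, 0.2129).
x̄_st = Σ Wₕ·x̄ₕ = 0.2269·59 + 0.3249·87 + 0.2353·50 + 0.2129·57 ≈ 65.555...
→ 65.6.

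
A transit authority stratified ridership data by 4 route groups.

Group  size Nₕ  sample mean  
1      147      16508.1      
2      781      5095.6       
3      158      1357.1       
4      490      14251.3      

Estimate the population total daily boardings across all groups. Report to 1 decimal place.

1: 147·16508.1 = 2426690.7
2: 781·5095.6 = 3979663.6
3: 158·1357.1 = 214421.8
4: 490·14251.3 = 6983137
τ̂ = Σ Nₕx̄ₕ = 13603913.1.

13603913.1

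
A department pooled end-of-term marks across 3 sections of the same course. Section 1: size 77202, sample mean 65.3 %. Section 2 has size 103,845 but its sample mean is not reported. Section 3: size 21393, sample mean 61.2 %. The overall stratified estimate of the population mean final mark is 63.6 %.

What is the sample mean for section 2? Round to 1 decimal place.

62.8

N = 77202 + 103845 + 21393 = 202440.
Overall total = μ·N = 63.6·202440 = 12875184.
Subtract the known strata: 77202·65.3 + 21393·61.2 = 6350542.2.
Remaining total for section 2: 12875184 − 6350542.2 = 6524641.8.
Divide by its size: 6524641.8 / 103845 = 62.831... → 62.8.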